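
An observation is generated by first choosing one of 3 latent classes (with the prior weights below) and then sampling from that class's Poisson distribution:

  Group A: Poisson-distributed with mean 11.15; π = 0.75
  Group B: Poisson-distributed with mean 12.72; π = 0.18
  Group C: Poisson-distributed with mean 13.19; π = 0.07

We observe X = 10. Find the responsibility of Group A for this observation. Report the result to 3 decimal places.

P(component k | x) = π_k·f_k(x) / marginal(x), where marginal(x) = Σ_j π_j·f_j(x).
Poisson probabilities:
  L_A = e^(−11.15)·11.15^10/10! = 0.117653
  L_B = e^(−12.72)·12.72^10/10! = 0.0913865
  L_C = e^(−13.19)·13.19^10/10! = 0.0820995
Weight by the priors:
  π_A·L_A = 0.75 × 0.117653 = 0.0882396
  π_B·L_B = 0.18 × 0.0913865 = 0.0164496
  π_C·L_C = 0.07 × 0.0820995 = 0.00574697
Sum: 0.0882396 + 0.0164496 + 0.00574697 = 0.110436
So the posterior for Group A is 0.0882396 / 0.110436 ≈ 0.799.

0.799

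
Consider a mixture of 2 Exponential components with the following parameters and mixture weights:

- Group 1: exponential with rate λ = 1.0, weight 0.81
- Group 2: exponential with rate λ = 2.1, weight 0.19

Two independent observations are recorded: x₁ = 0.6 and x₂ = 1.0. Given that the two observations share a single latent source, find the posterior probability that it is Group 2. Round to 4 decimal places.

0.1511

Apply Bayes' rule: the posterior for each component is proportional to its prior times its likelihood at x.
Since both observations come from the same component, the likelihood for component k is f_k(x₁)·f_k(x₂).
  f_1 = [1.0·e^(−1.0·0.6) = 1.0·e^(−0.6000) = 0.548812] × [0.367879] = 0.201897
  f_2 = [2.1·e^(−2.1·0.6) = 2.1·e^(−1.2600) = 0.595673] × [0.257158] = 0.153182
Prior × likelihood for each component:
  π_1·f_1 = 0.81 × 0.201897 = 0.163536
  π_2·f_2 = 0.19 × 0.153182 = 0.0291047
Denominator: 0.163536 + 0.0291047 = 0.192641
P(Group 2 | data) ≈ 0.1511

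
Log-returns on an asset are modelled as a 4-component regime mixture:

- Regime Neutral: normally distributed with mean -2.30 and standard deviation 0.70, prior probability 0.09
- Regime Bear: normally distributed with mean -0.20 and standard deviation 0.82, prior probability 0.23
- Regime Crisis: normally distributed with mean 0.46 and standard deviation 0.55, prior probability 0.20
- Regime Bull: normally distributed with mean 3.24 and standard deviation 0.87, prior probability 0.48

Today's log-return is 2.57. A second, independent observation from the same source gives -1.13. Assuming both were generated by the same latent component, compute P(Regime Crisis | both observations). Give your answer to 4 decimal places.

0.0106

The responsibility of component k is π_k f_k(x) divided by Σ_j π_j f_j(x).
Since both observations come from the same component, the likelihood for component k is f_k(x₁)·f_k(x₂).
  p_Neutral = [1.75989e-11] × [0.140985] = 2.48119e-12
  p_Bear = [0.00161876] × [0.25573] = 0.000413966
  p_Crisis = [0.000462001] × [0.0111114] = 5.1335e-06
  p_Bull = [0.340883] × [1.52292e-06] = 5.19137e-07
Multiply by the mixture weights:
  π_Neutral·p_Neutral = 0.09 × 2.48119e-12 = 2.23307e-13
  π_Bear·p_Bear = 0.23 × 0.000413966 = 9.52123e-05
  π_Crisis·p_Crisis = 0.20 × 5.1335e-06 = 1.0267e-06
  π_Bull·p_Bull = 0.48 × 5.19137e-07 = 2.49186e-07
Normaliser: 2.23307e-13 + 9.52123e-05 + 1.0267e-06 + 2.49186e-07 = 9.64881e-05
So the posterior for Regime Crisis is 1.0267e-06 / 9.64881e-05 ≈ 0.0106.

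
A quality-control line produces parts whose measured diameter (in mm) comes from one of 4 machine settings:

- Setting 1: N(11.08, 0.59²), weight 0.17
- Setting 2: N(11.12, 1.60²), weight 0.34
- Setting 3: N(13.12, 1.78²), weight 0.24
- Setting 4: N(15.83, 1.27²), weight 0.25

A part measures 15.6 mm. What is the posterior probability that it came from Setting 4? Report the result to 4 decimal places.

0.7779

P(component k | x) = P(Z=k)·f_k(x) / marginal(x), where marginal(x) = Σ_j P(Z=j)·f_j(x).
Component likelihoods at x = 15.6 mm:
  L_1 = (1/(0.59·√(2π)))·exp(−(15.6−11.08)²/(2·0.59²)) = 0.676173·exp(-29.34559) = 1.21739e-13
  L_2 = (1/(1.60·√(2π)))·exp(−(15.6−11.12)²/(2·1.60²)) = 0.249339·exp(-3.92000) = 0.00494716
  L_3 = (1/(1.78·√(2π)))·exp(−(15.6−13.12)²/(2·1.78²)) = 0.224125·exp(-0.97058) = 0.0849123
  L_4 = (1/(1.27·√(2π)))·exp(−(15.6−15.83)²/(2·1.27²)) = 0.314128·exp(-0.01640) = 0.309018
Weight by the priors:
  P(Z=1)·L_1 = 0.17 × 1.21739e-13 = 2.06956e-14
  P(Z=2)·L_2 = 0.34 × 0.00494716 = 0.00168203
  P(Z=3)·L_3 = 0.24 × 0.0849123 = 0.0203789
  P(Z=4)·L_4 = 0.25 × 0.309018 = 0.0772546
Denominator: 2.06956e-14 + 0.00168203 + 0.0203789 + 0.0772546 = 0.0993156
Responsibility of Setting 4: 0.0772546 / 0.0993156 ≈ 0.7779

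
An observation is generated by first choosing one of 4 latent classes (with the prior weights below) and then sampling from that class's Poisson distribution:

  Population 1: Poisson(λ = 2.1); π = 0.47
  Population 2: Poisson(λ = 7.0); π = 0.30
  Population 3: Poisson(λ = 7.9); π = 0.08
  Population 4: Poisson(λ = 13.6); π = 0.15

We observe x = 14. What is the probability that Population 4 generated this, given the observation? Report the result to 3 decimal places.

By Bayes' theorem, P(k | x) = w_k f_k(x) / Σ_j w_j f_j(x).
Evaluate each component's likelihood at the observed value:
  f_1 = 4.55663e-08
  f_2 = 0.00709419
  f_3 = 0.0156836
  f_4 = 0.105374
Prior × likelihood for each component:
  w_1·f_1 = 0.47 × 4.55663e-08 = 2.14161e-08
  w_2·f_2 = 0.30 × 0.00709419 = 0.00212826
  w_3·f_3 = 0.08 × 0.0156836 = 0.00125468
  w_4·f_4 = 0.15 × 0.105374 = 0.015806
Normaliser: 2.14161e-08 + 0.00212826 + 0.00125468 + 0.015806 = 0.019189
P(Population 4 | x) = 0.015806 / 0.019189 ≈ 0.824

0.824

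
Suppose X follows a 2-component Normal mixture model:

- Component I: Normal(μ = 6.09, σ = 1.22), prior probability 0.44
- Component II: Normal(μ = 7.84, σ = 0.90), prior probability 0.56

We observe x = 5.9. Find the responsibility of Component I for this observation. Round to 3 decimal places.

Apply Bayes' rule: the posterior for each component is proportional to its prior times its likelihood at x.
Normal densities:
  L_I = (1/(1.22·√(2π)))·exp(−(5.9−6.09)²/(2·1.22²)) = 0.327002·exp(-0.01213) = 0.32306
  L_II = (1/(0.90·√(2π)))·exp(−(5.9−7.84)²/(2·0.90²)) = 0.443269·exp(-2.32321) = 0.0434221
Prior × likelihood for each component:
  w_I·L_I = 0.44 × 0.32306 = 0.142147
  w_II·L_II = 0.56 × 0.0434221 = 0.0243163
Sum: 0.142147 + 0.0243163 = 0.166463
P(Component I | the observation) ≈ 0.854

0.854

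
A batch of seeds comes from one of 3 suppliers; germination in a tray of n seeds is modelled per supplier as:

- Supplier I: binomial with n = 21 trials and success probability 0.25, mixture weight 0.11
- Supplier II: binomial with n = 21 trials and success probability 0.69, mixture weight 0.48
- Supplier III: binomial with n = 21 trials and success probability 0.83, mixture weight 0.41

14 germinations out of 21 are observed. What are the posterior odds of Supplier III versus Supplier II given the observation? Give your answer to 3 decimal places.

0.169

Since P(k|x) ∝ π_k f_k(x), the posterior odds are π_i f_i(x) / (π_j f_j(x)).
Evaluate each component's likelihood at the observed value:
  p_I = C(21,14)·0.25^14·0.75^7 = 116280·3.72529e-09·0.133484 = 5.78221e-05
  p_II = C(21,14)·0.69^14·0.31^7 = 116280·0.00554482·0.000275126 = 0.177388
  p_III = C(21,14)·0.83^14·0.17^7 = 116280·0.0736365·4.10339e-06 = 0.0351351
0.0144054 / 0.0851462 ≈ 0.169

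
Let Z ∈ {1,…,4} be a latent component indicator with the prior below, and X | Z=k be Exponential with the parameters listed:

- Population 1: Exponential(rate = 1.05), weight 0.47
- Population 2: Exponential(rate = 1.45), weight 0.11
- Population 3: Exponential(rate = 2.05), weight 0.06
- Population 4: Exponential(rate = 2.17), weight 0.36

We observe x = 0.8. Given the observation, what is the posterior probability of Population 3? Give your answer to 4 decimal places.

By Bayes' theorem, P(k | x) = π_k f_k(x) / Σ_j π_j f_j(x).
Exponential densities:
  p_1 = 1.05·e^(−1.05·0.8) = 1.05·e^(−0.8400) = 0.453296
  p_2 = 1.45·e^(−1.45·0.8) = 1.45·e^(−1.1600) = 0.454555
  p_3 = 2.05·e^(−2.05·0.8) = 2.05·e^(−1.6400) = 0.397659
  p_4 = 2.17·e^(−2.17·0.8) = 2.17·e^(−1.7360) = 0.382406
Weight by the priors:
  π_1·p_1 = 0.47 × 0.453296 = 0.213049
  π_2·p_2 = 0.11 × 0.454555 = 0.050001
  π_3·p_3 = 0.06 × 0.397659 = 0.0238595
  π_4·p_4 = 0.36 × 0.382406 = 0.137666
Normaliser: 0.213049 + 0.050001 + 0.0238595 + 0.137666 = 0.424576
P(Population 3 | the observation) ≈ 0.0562

0.0562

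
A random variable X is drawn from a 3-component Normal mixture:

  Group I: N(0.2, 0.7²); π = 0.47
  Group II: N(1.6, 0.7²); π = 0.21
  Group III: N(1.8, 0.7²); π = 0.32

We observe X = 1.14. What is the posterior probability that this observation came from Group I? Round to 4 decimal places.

Posterior ∝ prior × likelihood, so P(k | x) ∝ π_k f_k(x); normalise over all components.
Component likelihoods at x = 1.14:
  L_I = (1/(0.7·√(2π)))·exp(−(1.14−0.2)²/(2·0.7²)) = 0.569918·exp(-0.90163) = 0.231333
  L_II = (1/(0.7·√(2π)))·exp(−(1.14−1.6)²/(2·0.7²)) = 0.569918·exp(-0.21592) = 0.45924
  L_III = (1/(0.7·√(2π)))·exp(−(1.14−1.8)²/(2·0.7²)) = 0.569918·exp(-0.44449) = 0.365403
Multiply by the mixture weights:
  π_I·L_I = 0.47 × 0.231333 = 0.108727
  π_II·L_II = 0.21 × 0.45924 = 0.0964404
  π_III·L_III = 0.32 × 0.365403 = 0.116929
Normaliser: 0.108727 + 0.0964404 + 0.116929 = 0.322096
So the posterior for Group I is 0.108727 / 0.322096 ≈ 0.3376.

0.3376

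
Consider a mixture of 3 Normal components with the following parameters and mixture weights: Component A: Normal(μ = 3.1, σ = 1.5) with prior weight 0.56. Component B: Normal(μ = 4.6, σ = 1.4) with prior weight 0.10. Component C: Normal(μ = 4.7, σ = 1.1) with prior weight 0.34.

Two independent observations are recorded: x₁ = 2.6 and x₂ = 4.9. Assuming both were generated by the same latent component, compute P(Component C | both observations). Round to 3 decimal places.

0.252

Posterior ∝ prior × likelihood, so P(k | x) ∝ P(Z=k) f_k(x); normalise over all components.
Since both observations come from the same component, the likelihood for component k is f_k(x₁)·f_k(x₂).
  L_A = [0.251589] × [0.129457] = 0.03257
  L_B = [0.102713] × [0.278491] = 0.0286046
  L_C = [0.0586268] × [0.356729] = 0.0209139
Prior × likelihood for each component:
  P(Z=A)·L_A = 0.56 × 0.03257 = 0.0182392
  P(Z=B)·L_B = 0.10 × 0.0286046 = 0.00286046
  P(Z=C)·L_C = 0.34 × 0.0209139 = 0.00711073
Normaliser: 0.0182392 + 0.00286046 + 0.00711073 = 0.0282104
So the posterior for Component C is 0.00711073 / 0.0282104 ≈ 0.252.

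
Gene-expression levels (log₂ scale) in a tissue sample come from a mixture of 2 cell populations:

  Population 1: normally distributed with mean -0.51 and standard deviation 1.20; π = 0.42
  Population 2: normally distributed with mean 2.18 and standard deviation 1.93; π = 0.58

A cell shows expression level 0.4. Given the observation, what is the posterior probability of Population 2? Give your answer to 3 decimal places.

0.428

Posterior ∝ prior × likelihood, so P(k | x) ∝ π_k f_k(x); normalise over all components.
Evaluate each component's likelihood at the observed value:
  L_1 = 0.249376
  L_2 = 0.135097
Weight by the priors:
  π_1·L_1 = 0.42 × 0.249376 = 0.104738
  π_2·L_2 = 0.58 × 0.135097 = 0.0783565
Marginal: 0.104738 + 0.0783565 = 0.183094
P(Population 2 | x) ≈ 0.428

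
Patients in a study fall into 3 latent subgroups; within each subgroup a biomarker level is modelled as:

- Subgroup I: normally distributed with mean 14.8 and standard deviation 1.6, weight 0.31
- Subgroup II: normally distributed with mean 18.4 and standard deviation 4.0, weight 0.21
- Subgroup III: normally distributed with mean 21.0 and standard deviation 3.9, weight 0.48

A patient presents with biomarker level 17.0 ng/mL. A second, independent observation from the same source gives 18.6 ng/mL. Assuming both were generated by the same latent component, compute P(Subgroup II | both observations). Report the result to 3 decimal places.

0.403

The responsibility of component k is π_k f_k(x) divided by Σ_j π_j f_j(x).
Since both observations come from the same component, the likelihood for component k is f_k(x₁)·f_k(x₂).
  L_I = [(1/(1.6·√(2π)))·exp(−(17.0−14.8)²/(2·1.6²)) = 0.249339·exp(-0.94531) = 0.0968827] × [0.0148574] = 0.00143943
  L_II = [(1/(4.0·√(2π)))·exp(−(17.0−18.4)²/(2·4.0²)) = 0.099736·exp(-0.06125) = 0.0938101] × [0.099611] = 0.00934451
  L_III = [(1/(3.9·√(2π)))·exp(−(17.0−21.0)²/(2·3.9²)) = 0.102293·exp(-0.52597) = 0.0604533] × [0.0846471] = 0.00511719
Prior × likelihood for each component:
  π_I·L_I = 0.31 × 0.00143943 = 0.000446223
  π_II·L_II = 0.21 × 0.00934451 = 0.00196235
  π_III·L_III = 0.48 × 0.00511719 = 0.00245625
Marginal: 0.000446223 + 0.00196235 + 0.00245625 = 0.00486482
Responsibility of Subgroup II: 0.00196235 / 0.00486482 ≈ 0.403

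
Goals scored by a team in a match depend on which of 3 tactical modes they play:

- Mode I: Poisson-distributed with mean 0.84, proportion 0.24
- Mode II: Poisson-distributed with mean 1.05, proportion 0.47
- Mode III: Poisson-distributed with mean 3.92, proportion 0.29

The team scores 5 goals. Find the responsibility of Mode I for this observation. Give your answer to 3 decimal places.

0.008

By Bayes' theorem, P(k | x) = P(Z=k) f_k(x) / Σ_j P(Z=j) f_j(x).
Component likelihoods at x = 5 goals:
  p_I = 0.00150455
  p_II = 0.00372183
  p_III = 0.153043
Weight by the priors:
  P(Z=I)·p_I = 0.24 × 0.00150455 = 0.000361093
  P(Z=II)·p_II = 0.47 × 0.00372183 = 0.00174926
  P(Z=III)·p_III = 0.29 × 0.153043 = 0.0443826
Marginal: 0.000361093 + 0.00174926 + 0.0443826 = 0.0464929
P(Mode I | x) = 0.000361093 / 0.0464929 ≈ 0.008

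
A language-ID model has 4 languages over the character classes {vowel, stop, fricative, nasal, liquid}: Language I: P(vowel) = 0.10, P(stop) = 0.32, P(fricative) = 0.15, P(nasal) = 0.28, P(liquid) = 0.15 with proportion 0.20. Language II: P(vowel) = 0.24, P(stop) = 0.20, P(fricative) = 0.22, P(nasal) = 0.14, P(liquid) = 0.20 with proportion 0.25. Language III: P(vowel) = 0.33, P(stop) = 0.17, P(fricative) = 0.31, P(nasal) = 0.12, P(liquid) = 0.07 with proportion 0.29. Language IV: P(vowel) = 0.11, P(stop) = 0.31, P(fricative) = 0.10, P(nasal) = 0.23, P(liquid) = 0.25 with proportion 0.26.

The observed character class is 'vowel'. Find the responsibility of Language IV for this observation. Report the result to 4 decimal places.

P(component k | x) = π_k·f_k(x) / marginal(x), where marginal(x) = Σ_j π_j·f_j(x).
Component likelihoods at x = 'vowel':
  L_I = 0.1
  L_II = 0.24
  L_III = 0.33
  L_IV = 0.11
Weight by the priors:
  π_I·L_I = 0.20 × 0.1 = 0.02
  π_II·L_II = 0.25 × 0.24 = 0.06
  π_III·L_III = 0.29 × 0.33 = 0.0957
  π_IV·L_IV = 0.26 × 0.11 = 0.0286
Evidence: 0.02 + 0.06 + 0.0957 + 0.0286 = 0.2043
P(Language IV | the observation) ≈ 0.1400

0.1400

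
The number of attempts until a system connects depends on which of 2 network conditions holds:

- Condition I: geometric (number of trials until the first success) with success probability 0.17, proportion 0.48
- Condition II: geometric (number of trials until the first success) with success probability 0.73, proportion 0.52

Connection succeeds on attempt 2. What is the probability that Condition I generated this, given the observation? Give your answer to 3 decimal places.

0.398

Posterior ∝ prior × likelihood, so P(k | x) ∝ w_k f_k(x); normalise over all components.
Component likelihoods at x = 2:
  p_I = 0.17·(1−0.17)^1 = 0.17·0.83 = 0.1411
  p_II = 0.73·(1−0.73)^1 = 0.73·0.27 = 0.1971
Prior × likelihood for each component:
  w_I·p_I = 0.48 × 0.1411 = 0.067728
  w_II·p_II = 0.52 × 0.1971 = 0.102492
Evidence: 0.067728 + 0.102492 = 0.17022
P(Condition I | the observation) = 0.067728 / 0.17022 ≈ 0.398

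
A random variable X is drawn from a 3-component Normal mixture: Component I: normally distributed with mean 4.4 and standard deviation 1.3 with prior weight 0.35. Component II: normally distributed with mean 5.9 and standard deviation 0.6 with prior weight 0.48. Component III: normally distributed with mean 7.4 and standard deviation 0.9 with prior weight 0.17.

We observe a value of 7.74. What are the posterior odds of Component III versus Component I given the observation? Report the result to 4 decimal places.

Since P(k|x) ∝ π_k f_k(x), the posterior odds are π_i f_i(x) / (π_j f_j(x)).
Normal densities:
  f_I = 0.0113133
  f_II = 0.00603406
  f_III = 0.412741
0.0701659 / 0.00395966 ≈ 17.7202

17.7202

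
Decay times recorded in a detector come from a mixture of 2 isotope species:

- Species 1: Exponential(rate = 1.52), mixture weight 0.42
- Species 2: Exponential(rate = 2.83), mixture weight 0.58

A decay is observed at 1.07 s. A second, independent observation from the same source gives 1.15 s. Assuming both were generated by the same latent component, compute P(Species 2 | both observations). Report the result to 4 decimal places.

0.2071

Posterior ∝ prior × likelihood, so P(k | x) ∝ P(Z=k) f_k(x); normalise over all components.
Since both observations come from the same component, the likelihood for component k is f_k(x₁)·f_k(x₂).
  f_1 = [1.52·e^(−1.52·1.07) = 1.52·e^(−1.6264) = 0.298887] × [0.264665] = 0.079105
  f_2 = [2.83·e^(−2.83·1.07) = 2.83·e^(−3.0281) = 0.136993] × [0.109238] = 0.0149649
Multiply by the mixture weights:
  P(Z=1)·f_1 = 0.42 × 0.079105 = 0.0332241
  P(Z=2)·f_2 = 0.58 × 0.0149649 = 0.00867965
Denominator: 0.0332241 + 0.00867965 = 0.0419037
So the posterior for Species 2 is 0.00867965 / 0.0419037 ≈ 0.2071.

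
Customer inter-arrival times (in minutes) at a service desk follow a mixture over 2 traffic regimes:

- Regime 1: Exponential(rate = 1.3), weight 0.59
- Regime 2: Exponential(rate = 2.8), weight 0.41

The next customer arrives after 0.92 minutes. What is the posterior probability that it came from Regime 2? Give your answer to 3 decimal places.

By Bayes' theorem, P(k | x) = P(Z=k) f_k(x) / Σ_j P(Z=j) f_j(x).
Exponential densities:
  L_1 = 0.393122
  L_2 = 0.213018
Multiply by the mixture weights:
  P(Z=1)·L_1 = 0.59 × 0.393122 = 0.231942
  P(Z=2)·L_2 = 0.41 × 0.213018 = 0.0873372
Normaliser: 0.231942 + 0.0873372 = 0.319279
P(Regime 2 | the observation) ≈ 0.274

0.274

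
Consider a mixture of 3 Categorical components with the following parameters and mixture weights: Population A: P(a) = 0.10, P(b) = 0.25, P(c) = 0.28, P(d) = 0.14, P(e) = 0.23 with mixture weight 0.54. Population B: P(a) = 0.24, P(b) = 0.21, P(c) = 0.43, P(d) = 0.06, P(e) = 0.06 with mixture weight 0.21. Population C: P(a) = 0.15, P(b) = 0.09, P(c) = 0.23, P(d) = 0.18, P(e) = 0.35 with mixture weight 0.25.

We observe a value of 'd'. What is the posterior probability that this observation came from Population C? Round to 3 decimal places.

0.338

Posterior ∝ prior × likelihood, so P(k | x) ∝ P(Z=k) f_k(x); normalise over all components.
Component likelihoods at x = 'd':
  L_A = 0.14
  L_B = 0.06
  L_C = 0.18
Prior × likelihood for each component:
  P(Z=A)·L_A = 0.54 × 0.14 = 0.0756
  P(Z=B)·L_B = 0.21 × 0.06 = 0.0126
  P(Z=C)·L_C = 0.25 × 0.18 = 0.045
Denominator: 0.0756 + 0.0126 + 0.045 = 0.1332
P(Population C | x) ≈ 0.338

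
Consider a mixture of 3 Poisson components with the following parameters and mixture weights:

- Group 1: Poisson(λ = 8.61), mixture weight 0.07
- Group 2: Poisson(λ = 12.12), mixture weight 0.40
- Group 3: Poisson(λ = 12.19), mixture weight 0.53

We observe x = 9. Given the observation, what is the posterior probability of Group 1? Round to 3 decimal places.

P(component k | x) = w_k·f_k(x) / marginal(x), where marginal(x) = Σ_j w_j·f_j(x).
Poisson probabilities:
  L_1 = 0.130614
  L_2 = 0.0847445
  L_3 = 0.0832186
Multiply by the mixture weights:
  w_1·L_1 = 0.07 × 0.130614 = 0.00914298
  w_2·L_2 = 0.40 × 0.0847445 = 0.0338978
  w_3·L_3 = 0.53 × 0.0832186 = 0.0441059
Sum: 0.00914298 + 0.0338978 + 0.0441059 = 0.0871467
Responsibility of Group 1: 0.00914298 / 0.0871467 ≈ 0.105

0.105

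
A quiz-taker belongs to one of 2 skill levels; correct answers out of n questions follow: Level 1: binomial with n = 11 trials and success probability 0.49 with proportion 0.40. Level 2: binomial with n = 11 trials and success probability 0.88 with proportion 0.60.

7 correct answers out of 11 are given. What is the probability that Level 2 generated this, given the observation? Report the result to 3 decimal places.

Posterior ∝ prior × likelihood, so P(k | x) ∝ π_k f_k(x); normalise over all components.
Binomial probabilities:
  f_1 = C(11,7)·0.49^7·0.51^4 = 330·0.00678223·0.067652 = 0.151414
  f_2 = C(11,7)·0.88^7·0.12^4 = 330·0.408676·0.00020736 = 0.0279652
Unnormalised posteriors:
  π_1·f_1 = 0.40 × 0.151414 = 0.0605658
  π_2·f_2 = 0.60 × 0.0279652 = 0.0167791
Denominator: 0.0605658 + 0.0167791 = 0.0773449
So the posterior for Level 2 is 0.0167791 / 0.0773449 ≈ 0.217.

0.217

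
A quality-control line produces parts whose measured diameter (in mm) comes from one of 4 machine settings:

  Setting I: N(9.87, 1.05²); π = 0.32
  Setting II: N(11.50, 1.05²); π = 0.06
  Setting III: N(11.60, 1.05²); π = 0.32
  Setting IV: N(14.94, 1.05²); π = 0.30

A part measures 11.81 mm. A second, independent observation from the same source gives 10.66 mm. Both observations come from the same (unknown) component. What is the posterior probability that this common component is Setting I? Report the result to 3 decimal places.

0.148

The responsibility of component k is P(Z=k) f_k(x) divided by Σ_j P(Z=j) f_j(x).
Since both observations come from the same component, the likelihood for component k is f_k(x₁)·f_k(x₂).
  L_I = [(1/(1.05·√(2π)))·exp(−(11.81−9.87)²/(2·1.05²)) = 0.379945·exp(-1.70685) = 0.068936] × [0.286285] = 0.0197353
  L_II = [(1/(1.05·√(2π)))·exp(−(11.81−11.50)²/(2·1.05²)) = 0.379945·exp(-0.04358) = 0.363742] × [0.275897] = 0.100355
  L_III = [(1/(1.05·√(2π)))·exp(−(11.81−11.60)²/(2·1.05²)) = 0.379945·exp(-0.02000) = 0.372422] × [0.2545] = 0.0947813
  L_IV = [(1/(1.05·√(2π)))·exp(−(11.81−14.94)²/(2·1.05²)) = 0.379945·exp(-4.44304) = 0.00446821] × [9.37018e-05] = 4.18679e-07
Prior × likelihood for each component:
  P(Z=I)·L_I = 0.32 × 0.0197353 = 0.00631531
  P(Z=II)·L_II = 0.06 × 0.100355 = 0.00602131
  P(Z=III)·L_III = 0.32 × 0.0947813 = 0.03033
  P(Z=IV)·L_IV = 0.30 × 4.18679e-07 = 1.25604e-07
Denominator: 0.00631531 + 0.00602131 + 0.03033 + 1.25604e-07 = 0.0426668
P(Setting I | x) = 0.00631531 / 0.0426668 ≈ 0.148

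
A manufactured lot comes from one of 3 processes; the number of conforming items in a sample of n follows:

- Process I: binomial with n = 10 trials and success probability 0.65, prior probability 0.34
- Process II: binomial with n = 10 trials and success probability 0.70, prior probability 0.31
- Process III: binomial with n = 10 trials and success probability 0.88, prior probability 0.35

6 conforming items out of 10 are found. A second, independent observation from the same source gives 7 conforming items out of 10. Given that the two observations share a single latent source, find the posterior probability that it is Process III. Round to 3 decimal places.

0.016

Apply Bayes' rule: the posterior for each component is proportional to its prior times its likelihood at x.
Since both observations come from the same component, the likelihood for component k is f_k(x₁)·f_k(x₂).
  f_I = [C(10,6)·0.65^6·0.35^4 = 210·0.0754189·0.0150062 = 0.237668] × [0.25222] = 0.0599447
  f_II = [C(10,6)·0.70^6·0.30^4 = 210·0.117649·0.0081 = 0.200121] × [0.266828] = 0.0533979
  f_III = [C(10,6)·0.88^6·0.12^4 = 210·0.464404·0.00020736 = 0.0202228] × [0.084743] = 0.00171374
Weight by the priors:
  π_I·f_I = 0.34 × 0.0599447 = 0.0203812
  π_II·f_II = 0.31 × 0.0533979 = 0.0165533
  π_III·f_III = 0.35 × 0.00171374 = 0.000599808
Marginal: 0.0203812 + 0.0165533 + 0.000599808 = 0.0375343
P(Process III | x₁,x₂) = 0.000599808 / 0.0375343 ≈ 0.016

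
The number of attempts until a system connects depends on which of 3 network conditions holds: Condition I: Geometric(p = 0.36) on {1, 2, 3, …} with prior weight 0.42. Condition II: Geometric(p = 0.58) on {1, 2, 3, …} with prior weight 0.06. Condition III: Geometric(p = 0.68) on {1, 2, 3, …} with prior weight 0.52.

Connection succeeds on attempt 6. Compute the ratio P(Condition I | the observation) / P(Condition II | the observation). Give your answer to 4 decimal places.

Since P(k|x) ∝ π_k f_k(x), the posterior odds are π_i f_i(x) / (π_j f_j(x)).
Evaluate each component's likelihood at the observed value:
  L_I = 0.0386547
  L_II = 0.00758009
  L_III = 0.0022817
Odds = (0.42/0.06) × (0.0386547/0.00758009) = 7 × 5.0995 ≈ 35.6965

35.6965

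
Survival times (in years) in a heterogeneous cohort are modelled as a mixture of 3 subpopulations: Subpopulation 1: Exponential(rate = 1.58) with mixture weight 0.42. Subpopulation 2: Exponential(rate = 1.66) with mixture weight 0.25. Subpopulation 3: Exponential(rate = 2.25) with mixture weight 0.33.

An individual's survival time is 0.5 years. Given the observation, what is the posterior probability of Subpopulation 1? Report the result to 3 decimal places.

P(component k | x) = π_k·f_k(x) / marginal(x), where marginal(x) = Σ_j π_j·f_j(x).
Exponential densities:
  f_1 = 1.58·e^(−1.58·0.5) = 1.58·e^(−0.7900) = 0.717075
  f_2 = 1.66·e^(−1.66·0.5) = 1.66·e^(−0.8300) = 0.723842
  f_3 = 2.25·e^(−2.25·0.5) = 2.25·e^(−1.1250) = 0.730468
Prior × likelihood for each component:
  π_1·f_1 = 0.42 × 0.717075 = 0.301171
  π_2·f_2 = 0.25 × 0.723842 = 0.18096
  π_3·f_3 = 0.33 × 0.730468 = 0.241054
Denominator: 0.301171 + 0.18096 + 0.241054 = 0.723186
P(Subpopulation 1 | data) = 0.301171 / 0.723186 ≈ 0.416

0.416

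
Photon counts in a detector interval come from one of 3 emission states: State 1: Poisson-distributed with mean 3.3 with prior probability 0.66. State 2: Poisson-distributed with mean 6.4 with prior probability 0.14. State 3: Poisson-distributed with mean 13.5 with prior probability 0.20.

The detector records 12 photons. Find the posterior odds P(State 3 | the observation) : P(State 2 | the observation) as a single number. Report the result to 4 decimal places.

9.1465

Since P(k|x) ∝ w_k f_k(x), the posterior odds are w_i f_i(x) / (w_j f_j(x)).
Component likelihoods at x = 12 photons:
  L_1 = e^(−3.3)·3.3^12/12! = 0.000128428
  L_2 = e^(−6.4)·6.4^12/12! = 0.0163809
  L_3 = e^(−13.5)·13.5^12/12! = 0.10488
Posterior odds = (w_3·L_3) / (w_2·L_2) = (0.20·0.10488) / (0.14·0.0163809) = 0.020976 / 0.00229333 ≈ 9.1465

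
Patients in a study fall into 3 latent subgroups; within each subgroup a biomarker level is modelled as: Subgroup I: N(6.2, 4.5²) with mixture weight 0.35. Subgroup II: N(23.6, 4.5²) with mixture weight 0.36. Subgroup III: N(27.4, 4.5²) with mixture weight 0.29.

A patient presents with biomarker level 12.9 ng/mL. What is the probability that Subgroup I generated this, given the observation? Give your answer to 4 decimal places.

0.8344

The responsibility of component k is π_k f_k(x) divided by Σ_j π_j f_j(x).
Normal densities:
  L_I = (1/(4.5·√(2π)))·exp(−(12.9−6.2)²/(2·4.5²)) = 0.088654·exp(-1.10840) = 0.0292636
  L_II = (1/(4.5·√(2π)))·exp(−(12.9−23.6)²/(2·4.5²)) = 0.088654·exp(-2.82691) = 0.00524789
  L_III = (1/(4.5·√(2π)))·exp(−(12.9−27.4)²/(2·4.5²)) = 0.088654·exp(-5.19136) = 0.000493309
Prior × likelihood for each component:
  π_I·L_I = 0.35 × 0.0292636 = 0.0102423
  π_II·L_II = 0.36 × 0.00524789 = 0.00188924
  π_III·L_III = 0.29 × 0.000493309 = 0.00014306
Normaliser: 0.0102423 + 0.00188924 + 0.00014306 = 0.0122746
P(Subgroup I | data) ≈ 0.8344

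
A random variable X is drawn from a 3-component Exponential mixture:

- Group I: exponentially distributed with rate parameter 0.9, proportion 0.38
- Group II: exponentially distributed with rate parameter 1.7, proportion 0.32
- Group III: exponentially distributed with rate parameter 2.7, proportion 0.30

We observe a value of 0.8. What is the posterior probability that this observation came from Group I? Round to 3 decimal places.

By Bayes' theorem, P(k | x) = π_k f_k(x) / Σ_j π_j f_j(x).
Component likelihoods at x = 0.8:
  p_I = 0.438077
  p_II = 0.436323
  p_III = 0.311378
Multiply by the mixture weights:
  π_I·p_I = 0.38 × 0.438077 = 0.166469
  π_II·p_II = 0.32 × 0.436323 = 0.139623
  π_III·p_III = 0.30 × 0.311378 = 0.0934133
Denominator: 0.166469 + 0.139623 + 0.0934133 = 0.399506
P(Group I | data) = 0.166469 / 0.399506 ≈ 0.417

0.417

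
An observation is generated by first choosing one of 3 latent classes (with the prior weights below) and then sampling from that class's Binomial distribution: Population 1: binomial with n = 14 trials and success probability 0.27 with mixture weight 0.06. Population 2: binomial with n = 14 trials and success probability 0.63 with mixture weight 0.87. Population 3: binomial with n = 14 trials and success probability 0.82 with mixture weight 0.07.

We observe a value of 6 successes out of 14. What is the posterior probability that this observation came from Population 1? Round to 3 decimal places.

0.089

The responsibility of component k is π_k f_k(x) divided by Σ_j π_j f_j(x).
Binomial probabilities:
  L_1 = 0.0938255
  L_2 = 0.0659496
  L_3 = 0.00100605
Weight by the priors:
  π_1·L_1 = 0.06 × 0.0938255 = 0.00562953
  π_2·L_2 = 0.87 × 0.0659496 = 0.0573762
  π_3·L_3 = 0.07 × 0.00100605 = 7.04233e-05
Normaliser: 0.00562953 + 0.0573762 + 7.04233e-05 = 0.0630761
Responsibility of Population 1: 0.00562953 / 0.0630761 ≈ 0.089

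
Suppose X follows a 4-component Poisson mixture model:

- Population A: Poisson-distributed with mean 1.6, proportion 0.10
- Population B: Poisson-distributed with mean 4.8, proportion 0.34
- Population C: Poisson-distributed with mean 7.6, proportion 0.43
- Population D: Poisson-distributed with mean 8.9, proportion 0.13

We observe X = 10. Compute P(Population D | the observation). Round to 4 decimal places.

P(component k | x) = w_k·f_k(x) / marginal(x), where marginal(x) = Σ_j w_j·f_j(x).
Poisson probabilities:
  f_A = 6.11738e-06
  f_B = 0.0147243
  f_C = 0.0886614
  f_D = 0.117197
Multiply by the mixture weights:
  w_A·f_A = 0.10 × 6.11738e-06 = 6.11738e-07
  w_B·f_B = 0.34 × 0.0147243 = 0.00500628
  w_C·f_C = 0.43 × 0.0886614 = 0.0381244
  w_D·f_D = 0.13 × 0.117197 = 0.0152356
Normaliser: 6.11738e-07 + 0.00500628 + 0.0381244 + 0.0152356 = 0.0583669
P(Population D | the observation) = 0.0152356 / 0.0583669 ≈ 0.2610

0.2610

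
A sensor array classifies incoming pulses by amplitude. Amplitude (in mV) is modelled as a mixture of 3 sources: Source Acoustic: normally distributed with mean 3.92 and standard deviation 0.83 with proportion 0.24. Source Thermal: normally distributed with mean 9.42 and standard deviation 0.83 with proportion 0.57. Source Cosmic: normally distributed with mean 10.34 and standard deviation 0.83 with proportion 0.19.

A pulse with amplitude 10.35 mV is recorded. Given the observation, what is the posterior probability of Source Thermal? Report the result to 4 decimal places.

0.6156

The responsibility of component k is w_k f_k(x) divided by Σ_j w_j f_j(x).
Normal densities:
  L_Acoustic = (1/(0.83·√(2π)))·exp(−(10.35−3.92)²/(2·0.83²)) = 0.480653·exp(-30.00791) = 4.46233e-14
  L_Thermal = (1/(0.83·√(2π)))·exp(−(10.35−9.42)²/(2·0.83²)) = 0.480653·exp(-0.62774) = 0.256571
  L_Cosmic = (1/(0.83·√(2π)))·exp(−(10.35−10.34)²/(2·0.83²)) = 0.480653·exp(-0.00007) = 0.480618
Multiply by the mixture weights:
  w_Acoustic·L_Acoustic = 0.24 × 4.46233e-14 = 1.07096e-14
  w_Thermal·L_Thermal = 0.57 × 0.256571 = 0.146246
  w_Cosmic·L_Cosmic = 0.19 × 0.480618 = 0.0913175
Marginal: 1.07096e-14 + 0.146246 + 0.0913175 = 0.237563
Responsibility of Source Thermal: 0.146246 / 0.237563 ≈ 0.6156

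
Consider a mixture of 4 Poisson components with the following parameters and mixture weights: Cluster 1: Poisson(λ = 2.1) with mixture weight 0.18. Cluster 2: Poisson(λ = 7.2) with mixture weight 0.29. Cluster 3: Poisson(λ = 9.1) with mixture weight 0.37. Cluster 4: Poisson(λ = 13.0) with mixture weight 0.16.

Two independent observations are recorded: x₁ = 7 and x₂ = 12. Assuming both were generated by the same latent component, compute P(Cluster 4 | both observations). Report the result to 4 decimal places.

P(component k | x) = P(Z=k)·f_k(x) / marginal(x), where marginal(x) = Σ_j P(Z=j)·f_j(x).
Since both observations come from the same component, the likelihood for component k is f_k(x₁)·f_k(x₂).
  f_1 = [e^(−2.1)·2.1^7/7! = 0.00437609] × [1.88051e-06] = 8.22929e-09
  f_2 = [e^(−7.2)·7.2^7/7! = 0.148586] × [0.0302505] = 0.00449479
  f_3 = [e^(−9.1)·9.1^7/7! = 0.114493] × [0.0751761] = 0.00860715
  f_4 = [e^(−13.0)·13.0^7/7! = 0.0281413] × [0.10994] = 0.00309385
Multiply by the mixture weights:
  P(Z=1)·f_1 = 0.18 × 8.22929e-09 = 1.48127e-09
  P(Z=2)·f_2 = 0.29 × 0.00449479 = 0.00130349
  P(Z=3)·f_3 = 0.37 × 0.00860715 = 0.00318465
  P(Z=4)·f_4 = 0.16 × 0.00309385 = 0.000495016
Normaliser: 1.48127e-09 + 0.00130349 + 0.00318465 + 0.000495016 = 0.00498315
So the posterior for Cluster 4 is 0.000495016 / 0.00498315 ≈ 0.0993.

0.0993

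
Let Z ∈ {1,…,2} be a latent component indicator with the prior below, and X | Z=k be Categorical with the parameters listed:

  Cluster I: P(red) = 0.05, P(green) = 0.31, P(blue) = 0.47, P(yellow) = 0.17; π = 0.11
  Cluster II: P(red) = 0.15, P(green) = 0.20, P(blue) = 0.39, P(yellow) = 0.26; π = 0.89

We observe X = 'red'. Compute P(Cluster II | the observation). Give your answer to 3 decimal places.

P(component k | x) = π_k·f_k(x) / marginal(x), where marginal(x) = Σ_j π_j·f_j(x).
Evaluate each component's likelihood at the observed value:
  L_I = 0.05
  L_II = 0.15
Weight by the priors:
  π_I·L_I = 0.11 × 0.05 = 0.0055
  π_II·L_II = 0.89 × 0.15 = 0.1335
Denominator: 0.0055 + 0.1335 = 0.139
So the posterior for Cluster II is 0.1335 / 0.139 ≈ 0.960.

0.960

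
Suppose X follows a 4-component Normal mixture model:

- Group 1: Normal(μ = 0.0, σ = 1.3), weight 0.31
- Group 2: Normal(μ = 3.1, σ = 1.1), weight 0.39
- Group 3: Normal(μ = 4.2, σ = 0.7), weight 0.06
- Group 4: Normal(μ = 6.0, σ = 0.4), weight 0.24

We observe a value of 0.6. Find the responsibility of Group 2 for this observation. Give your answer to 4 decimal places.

0.1111

Apply Bayes' rule: the posterior for each component is proportional to its prior times its likelihood at x.
Component likelihoods at x = 0.6:
  f_1 = 0.275874
  f_2 = 0.0274087
  f_3 = 1.02917e-06
  f_4 = 2.65317e-40
Unnormalised posteriors:
  P(Z=1)·f_1 = 0.31 × 0.275874 = 0.0855209
  P(Z=2)·f_2 = 0.39 × 0.0274087 = 0.0106894
  P(Z=3)·f_3 = 0.06 × 1.02917e-06 = 6.17505e-08
  P(Z=4)·f_4 = 0.24 × 2.65317e-40 = 6.36761e-41
Evidence: 0.0855209 + 0.0106894 + 6.17505e-08 + 6.36761e-41 = 0.0962104
P(Group 2 | data) ≈ 0.1111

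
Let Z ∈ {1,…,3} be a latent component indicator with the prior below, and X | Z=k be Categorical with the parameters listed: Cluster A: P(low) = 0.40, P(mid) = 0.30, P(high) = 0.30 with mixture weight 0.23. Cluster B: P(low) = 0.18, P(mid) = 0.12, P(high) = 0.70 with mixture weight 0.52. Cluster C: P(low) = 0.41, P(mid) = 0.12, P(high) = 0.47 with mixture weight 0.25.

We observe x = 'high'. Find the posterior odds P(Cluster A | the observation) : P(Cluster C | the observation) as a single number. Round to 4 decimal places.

The posterior odds equal the prior odds times the likelihood ratio: (π_i/π_j)·(f_i(x)/f_j(x)).
Component likelihoods at x = 'high':
  p_A = 0.3
  p_B = 0.7
  p_C = 0.47
Posterior odds = (π_A·p_A) / (π_C·p_C) = (0.23·0.3) / (0.25·0.47) = 0.069 / 0.1175 ≈ 0.5872

0.5872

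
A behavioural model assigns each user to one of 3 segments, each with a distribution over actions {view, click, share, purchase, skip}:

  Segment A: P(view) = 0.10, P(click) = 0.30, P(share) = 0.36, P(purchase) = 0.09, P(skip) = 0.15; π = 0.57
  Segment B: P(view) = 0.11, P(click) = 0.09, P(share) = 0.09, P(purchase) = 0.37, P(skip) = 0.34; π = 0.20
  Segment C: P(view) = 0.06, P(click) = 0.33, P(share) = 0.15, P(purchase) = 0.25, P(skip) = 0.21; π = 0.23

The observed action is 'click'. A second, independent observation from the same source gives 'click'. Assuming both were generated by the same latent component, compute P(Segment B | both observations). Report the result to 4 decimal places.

The responsibility of component k is π_k f_k(x) divided by Σ_j π_j f_j(x).
Since both observations come from the same component, the likelihood for component k is f_k(x₁)·f_k(x₂).
  f_A = [P(click | comp) = 0.30] × [0.3] = 0.09
  f_B = [P(click | comp) = 0.09] × [0.09] = 0.0081
  f_C = [P(click | comp) = 0.33] × [0.33] = 0.1089
Multiply by the mixture weights:
  π_A·f_A = 0.57 × 0.09 = 0.0513
  π_B·f_B = 0.20 × 0.0081 = 0.00162
  π_C·f_C = 0.23 × 0.1089 = 0.025047
Marginal: 0.0513 + 0.00162 + 0.025047 = 0.077967
So the posterior for Segment B is 0.00162 / 0.077967 ≈ 0.0208.

0.0208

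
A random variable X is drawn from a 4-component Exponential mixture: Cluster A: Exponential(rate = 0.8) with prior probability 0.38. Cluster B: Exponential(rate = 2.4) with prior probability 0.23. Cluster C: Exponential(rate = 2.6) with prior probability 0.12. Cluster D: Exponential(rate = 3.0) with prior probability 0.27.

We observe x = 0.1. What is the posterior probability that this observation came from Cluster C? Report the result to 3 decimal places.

Apply Bayes' rule: the posterior for each component is proportional to its prior times its likelihood at x.
Evaluate each component's likelihood at the observed value:
  L_A = 0.738493
  L_B = 1.88791
  L_C = 2.00473
  L_D = 2.22245
Multiply by the mixture weights:
  P(Z=A)·L_A = 0.38 × 0.738493 = 0.280627
  P(Z=B)·L_B = 0.23 × 1.88791 = 0.434219
  P(Z=C)·L_C = 0.12 × 2.00473 = 0.240568
  P(Z=D)·L_D = 0.27 × 2.22245 = 0.600063
Denominator: 0.280627 + 0.434219 + 0.240568 + 0.600063 = 1.55548
Responsibility of Cluster C: 0.240568 / 1.55548 ≈ 0.155

0.155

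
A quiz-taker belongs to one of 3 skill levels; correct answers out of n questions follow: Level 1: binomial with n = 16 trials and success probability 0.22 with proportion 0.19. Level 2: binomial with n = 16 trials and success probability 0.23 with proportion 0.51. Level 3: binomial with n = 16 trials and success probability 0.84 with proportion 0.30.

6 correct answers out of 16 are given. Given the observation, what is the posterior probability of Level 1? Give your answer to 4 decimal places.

P(component k | x) = π_k·f_k(x) / marginal(x), where marginal(x) = Σ_j π_j·f_j(x).
Evaluate each component's likelihood at the observed value:
  L_1 = C(16,6)·0.22^6·0.78^10 = 8008·0.00011338·0.0833578 = 0.0756844
  L_2 = C(16,6)·0.23^6·0.77^10 = 8008·0.000148036·0.0732668 = 0.0868557
  L_3 = C(16,6)·0.84^6·0.16^10 = 8008·0.351298·1.09951e-08 = 3.09314e-05
Prior × likelihood for each component:
  π_1·L_1 = 0.19 × 0.0756844 = 0.01438
  π_2·L_2 = 0.51 × 0.0868557 = 0.0442964
  π_3·L_3 = 0.30 × 3.09314e-05 = 9.27942e-06
Evidence: 0.01438 + 0.0442964 + 9.27942e-06 = 0.0586857
P(Level 1 | x) = 0.01438 / 0.0586857 ≈ 0.2450

0.2450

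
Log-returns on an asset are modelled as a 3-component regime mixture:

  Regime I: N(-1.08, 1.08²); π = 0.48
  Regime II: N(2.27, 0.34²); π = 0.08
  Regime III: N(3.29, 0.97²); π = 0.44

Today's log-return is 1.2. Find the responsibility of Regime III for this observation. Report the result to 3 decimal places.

P(component k | x) = π_k·f_k(x) / marginal(x), where marginal(x) = Σ_j π_j·f_j(x).
Evaluate each component's likelihood at the observed value:
  f_I = 0.0397838
  f_II = 0.00829487
  f_III = 0.0403681
Weight by the priors:
  π_I·f_I = 0.48 × 0.0397838 = 0.0190962
  π_II·f_II = 0.08 × 0.00829487 = 0.000663589
  π_III·f_III = 0.44 × 0.0403681 = 0.017762
Normaliser: 0.0190962 + 0.000663589 + 0.017762 = 0.0375218
So the posterior for Regime III is 0.017762 / 0.0375218 ≈ 0.473.

0.473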